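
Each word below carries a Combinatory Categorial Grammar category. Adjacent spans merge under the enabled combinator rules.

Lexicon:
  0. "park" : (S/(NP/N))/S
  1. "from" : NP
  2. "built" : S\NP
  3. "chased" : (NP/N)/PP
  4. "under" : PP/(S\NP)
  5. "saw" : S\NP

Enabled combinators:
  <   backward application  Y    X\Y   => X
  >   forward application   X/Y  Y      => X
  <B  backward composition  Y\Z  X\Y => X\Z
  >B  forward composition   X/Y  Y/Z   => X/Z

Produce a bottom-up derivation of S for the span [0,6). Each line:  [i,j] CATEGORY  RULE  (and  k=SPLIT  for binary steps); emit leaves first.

[0,6] S   >
  [0,4] S/PP   >B
    [0,3] S/(NP/N)   >
      [0,1] "park" : (S/(NP/N))/S
      [1,3] S   <
        [1,2] "from" : NP
        [2,3] "built" : S\NP
    [3,4] "chased" : (NP/N)/PP
  [4,6] PP   >
    [4,5] "under" : PP/(S\NP)
    [5,6] "saw" : S\NP

[0,1] (S/(NP/N))/S  lex  "park"
[1,2] NP  lex  "from"
[2,3] S\NP  lex  "built"
[1,3] S  <  k=2
[0,3] S/(NP/N)  >  k=1
[3,4] (NP/N)/PP  lex  "chased"
[0,4] S/PP  >B  k=3
[4,5] PP/(S\NP)  lex  "under"
[5,6] S\NP  lex  "saw"
[4,6] PP  >  k=5
[0,6] S  >  k=4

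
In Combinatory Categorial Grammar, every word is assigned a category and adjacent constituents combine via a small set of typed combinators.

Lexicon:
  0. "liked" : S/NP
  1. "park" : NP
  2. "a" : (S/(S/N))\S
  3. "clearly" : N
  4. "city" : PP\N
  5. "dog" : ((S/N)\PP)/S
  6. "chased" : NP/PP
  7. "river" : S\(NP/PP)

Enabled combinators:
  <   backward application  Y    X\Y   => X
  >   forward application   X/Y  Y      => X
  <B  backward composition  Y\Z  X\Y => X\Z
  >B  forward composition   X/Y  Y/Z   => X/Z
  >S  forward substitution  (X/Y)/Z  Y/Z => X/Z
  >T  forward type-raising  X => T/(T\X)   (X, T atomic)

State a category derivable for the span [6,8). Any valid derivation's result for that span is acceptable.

S

[0,8] S   >
  [0,3] S/(S/N)   <
    [0,2] S   >
      [0,1] "liked" : S/NP
      [1,2] "park" : NP
    [2,3] "a" : (S/(S/N))\S
  [3,8] S/N   <
    [3,5] PP   <
      [3,4] "clearly" : N
      [4,5] "city" : PP\N
    [5,8] (S/N)\PP   >
      [5,6] "dog" : ((S/N)\PP)/S
      [6,8] S   <
        [6,7] "chased" : NP/PP
        [7,8] "river" : S\(NP/PP)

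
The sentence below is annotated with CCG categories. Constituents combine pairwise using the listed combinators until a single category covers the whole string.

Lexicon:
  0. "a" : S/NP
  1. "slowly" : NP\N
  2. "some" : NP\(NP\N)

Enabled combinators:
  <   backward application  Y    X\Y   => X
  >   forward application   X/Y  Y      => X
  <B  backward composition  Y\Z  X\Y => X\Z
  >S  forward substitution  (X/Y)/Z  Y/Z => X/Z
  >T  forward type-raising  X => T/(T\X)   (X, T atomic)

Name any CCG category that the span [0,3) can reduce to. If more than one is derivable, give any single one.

S

[0,3] S   >
  [0,1] "a" : S/NP
  [1,3] NP   <
    [1,2] "slowly" : NP\N
    [2,3] "some" : NP\(NP\N)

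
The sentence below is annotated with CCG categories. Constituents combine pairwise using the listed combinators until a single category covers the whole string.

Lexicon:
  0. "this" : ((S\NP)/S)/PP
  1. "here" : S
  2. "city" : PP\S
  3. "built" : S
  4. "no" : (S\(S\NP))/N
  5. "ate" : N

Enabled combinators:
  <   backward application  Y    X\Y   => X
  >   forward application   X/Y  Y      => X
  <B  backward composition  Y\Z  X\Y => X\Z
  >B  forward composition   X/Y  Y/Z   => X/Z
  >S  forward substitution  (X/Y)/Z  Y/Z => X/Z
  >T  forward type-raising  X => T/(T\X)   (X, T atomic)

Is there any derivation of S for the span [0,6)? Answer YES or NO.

[0,6] S   <
  [0,4] S\NP   >
    [0,3] (S\NP)/S   >
      [0,1] "this" : ((S\NP)/S)/PP
      [1,3] PP   >
        [1,2] PP/(PP\S)   >T
          [1,2] "here" : S
        [2,3] "city" : PP\S
    [3,4] "built" : S
  [4,6] S\(S\NP)   >
    [4,5] "no" : (S\(S\NP))/N
    [5,6] "ate" : N

YES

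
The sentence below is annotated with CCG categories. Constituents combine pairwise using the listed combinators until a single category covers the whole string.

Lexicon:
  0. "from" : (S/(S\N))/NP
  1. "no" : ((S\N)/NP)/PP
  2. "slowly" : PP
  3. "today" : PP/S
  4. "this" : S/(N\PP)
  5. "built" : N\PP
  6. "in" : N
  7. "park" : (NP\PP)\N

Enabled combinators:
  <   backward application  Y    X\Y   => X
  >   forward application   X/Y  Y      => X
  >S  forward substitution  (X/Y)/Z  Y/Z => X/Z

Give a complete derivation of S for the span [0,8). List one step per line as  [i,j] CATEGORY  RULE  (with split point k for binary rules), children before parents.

[0,1] (S/(S\N))/NP  lex  "from"
[1,2] ((S\N)/NP)/PP  lex  "no"
[2,3] PP  lex  "slowly"
[1,3] (S\N)/NP  >  k=2
[0,3] S/NP  >S  k=1
[3,4] PP/S  lex  "today"
[4,5] S/(N\PP)  lex  "this"
[5,6] N\PP  lex  "built"
[4,6] S  >  k=5
[3,6] PP  >  k=4
[6,7] N  lex  "in"
[7,8] (NP\PP)\N  lex  "park"
[6,8] NP\PP  <  k=7
[3,8] NP  <  k=6
[0,8] S  >  k=3

[0,8] S   >
  [0,3] S/NP   >S
    [0,1] "from" : (S/(S\N))/NP
    [1,3] (S\N)/NP   >
      [1,2] "no" : ((S\N)/NP)/PP
      [2,3] "slowly" : PP
  [3,8] NP   <
    [3,6] PP   >
      [3,4] "today" : PP/S
      [4,6] S   >
        [4,5] "this" : S/(N\PP)
        [5,6] "built" : N\PP
    [6,8] NP\PP   <
      [6,7] "in" : N
      [7,8] "park" : (NP\PP)\N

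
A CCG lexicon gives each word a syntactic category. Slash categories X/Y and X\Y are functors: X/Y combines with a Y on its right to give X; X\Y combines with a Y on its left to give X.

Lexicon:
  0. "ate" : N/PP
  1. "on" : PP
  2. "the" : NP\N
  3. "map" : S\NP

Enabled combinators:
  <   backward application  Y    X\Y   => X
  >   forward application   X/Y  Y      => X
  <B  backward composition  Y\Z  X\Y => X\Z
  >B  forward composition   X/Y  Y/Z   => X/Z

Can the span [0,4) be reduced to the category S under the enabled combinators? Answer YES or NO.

YES

[0,4] S   <
  [0,2] N   >
    [0,1] "ate" : N/PP
    [1,2] "on" : PP
  [2,4] S\N   <B
    [2,3] "the" : NP\N
    [3,4] "map" : S\NP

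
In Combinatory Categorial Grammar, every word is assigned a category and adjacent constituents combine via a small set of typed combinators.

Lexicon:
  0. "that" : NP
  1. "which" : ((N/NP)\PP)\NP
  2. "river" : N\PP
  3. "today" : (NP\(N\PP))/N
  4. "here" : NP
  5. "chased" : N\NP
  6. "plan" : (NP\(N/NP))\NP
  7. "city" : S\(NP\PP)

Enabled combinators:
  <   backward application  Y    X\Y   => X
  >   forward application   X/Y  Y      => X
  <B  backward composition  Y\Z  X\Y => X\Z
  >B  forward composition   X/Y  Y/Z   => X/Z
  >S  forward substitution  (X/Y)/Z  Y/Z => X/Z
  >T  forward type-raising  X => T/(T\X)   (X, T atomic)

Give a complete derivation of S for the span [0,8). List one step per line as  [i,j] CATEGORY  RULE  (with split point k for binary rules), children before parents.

[0,8] S   <
  [0,7] NP\PP   <B
    [0,2] (N/NP)\PP   <
      [0,1] "that" : NP
      [1,2] "which" : ((N/NP)\PP)\NP
    [2,7] NP\(N/NP)   <
      [2,6] NP   <
        [2,3] "river" : N\PP
        [3,6] NP\(N\PP)   >
          [3,4] "today" : (NP\(N\PP))/N
          [4,6] N   >
            [4,5] N/(N\NP)   >T
              [4,5] "here" : NP
            [5,6] "chased" : N\NP
      [6,7] "plan" : (NP\(N/NP))\NP
  [7,8] "city" : S\(NP\PP)

[0,1] NP  lex  "that"
[1,2] ((N/NP)\PP)\NP  lex  "which"
[0,2] (N/NP)\PP  <  k=1
[2,3] N\PP  lex  "river"
[3,4] (NP\(N\PP))/N  lex  "today"
[4,5] NP  lex  "here"
[4,5] N/(N\NP)  >T
[5,6] N\NP  lex  "chased"
[4,6] N  >  k=5
[3,6] NP\(N\PP)  >  k=4
[2,6] NP  <  k=3
[6,7] (NP\(N/NP))\NP  lex  "plan"
[2,7] NP\(N/NP)  <  k=6
[0,7] NP\PP  <B  k=2
[7,8] S\(NP\PP)  lex  "city"
[0,8] S  <  k=7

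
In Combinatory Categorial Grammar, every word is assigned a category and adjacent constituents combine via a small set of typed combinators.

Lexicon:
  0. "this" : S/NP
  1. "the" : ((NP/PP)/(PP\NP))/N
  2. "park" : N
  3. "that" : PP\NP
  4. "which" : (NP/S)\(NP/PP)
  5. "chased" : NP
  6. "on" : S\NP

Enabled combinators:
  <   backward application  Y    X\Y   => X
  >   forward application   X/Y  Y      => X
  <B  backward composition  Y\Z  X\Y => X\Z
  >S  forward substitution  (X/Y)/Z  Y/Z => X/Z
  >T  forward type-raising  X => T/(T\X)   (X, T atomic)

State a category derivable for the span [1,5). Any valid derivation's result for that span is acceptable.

[0,7] S   >
  [0,1] "this" : S/NP
  [1,7] NP   >
    [1,5] NP/S   <
      [1,4] NP/PP   >
        [1,3] (NP/PP)/(PP\NP)   >
          [1,2] "the" : ((NP/PP)/(PP\NP))/N
          [2,3] "park" : N
        [3,4] "that" : PP\NP
      [4,5] "which" : (NP/S)\(NP/PP)
    [5,7] S   <
      [5,6] "chased" : NP
      [6,7] "on" : S\NP

NP/S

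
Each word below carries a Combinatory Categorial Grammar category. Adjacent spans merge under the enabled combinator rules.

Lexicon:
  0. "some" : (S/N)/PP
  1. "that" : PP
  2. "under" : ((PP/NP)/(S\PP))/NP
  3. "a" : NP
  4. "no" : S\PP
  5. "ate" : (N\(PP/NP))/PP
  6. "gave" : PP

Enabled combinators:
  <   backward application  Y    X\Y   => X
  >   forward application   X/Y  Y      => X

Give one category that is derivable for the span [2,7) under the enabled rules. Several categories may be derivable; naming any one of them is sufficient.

N

[0,7] S   >
  [0,2] S/N   >
    [0,1] "some" : (S/N)/PP
    [1,2] "that" : PP
  [2,7] N   <
    [2,5] PP/NP   >
      [2,4] (PP/NP)/(S\PP)   >
        [2,3] "under" : ((PP/NP)/(S\PP))/NP
        [3,4] "a" : NP
      [4,5] "no" : S\PP
    [5,7] N\(PP/NP)   >
      [5,6] "ate" : (N\(PP/NP))/PP
      [6,7] "gave" : PP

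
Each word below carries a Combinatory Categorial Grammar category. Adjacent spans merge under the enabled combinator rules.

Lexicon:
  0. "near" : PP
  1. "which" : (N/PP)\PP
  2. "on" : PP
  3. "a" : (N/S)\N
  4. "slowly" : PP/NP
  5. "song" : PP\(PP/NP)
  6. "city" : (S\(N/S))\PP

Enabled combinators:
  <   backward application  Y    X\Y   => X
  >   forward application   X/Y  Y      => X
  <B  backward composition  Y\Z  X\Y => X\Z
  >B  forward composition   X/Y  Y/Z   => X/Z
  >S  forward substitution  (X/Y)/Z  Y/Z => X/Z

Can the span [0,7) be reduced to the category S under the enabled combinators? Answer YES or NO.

[0,7] S   <
  [0,4] N/S   <
    [0,3] N   >
      [0,2] N/PP   <
        [0,1] "near" : PP
        [1,2] "which" : (N/PP)\PP
      [2,3] "on" : PP
    [3,4] "a" : (N/S)\N
  [4,7] S\(N/S)   <
    [4,6] PP   <
      [4,5] "slowly" : PP/NP
      [5,6] "song" : PP\(PP/NP)
    [6,7] "city" : (S\(N/S))\PP

YES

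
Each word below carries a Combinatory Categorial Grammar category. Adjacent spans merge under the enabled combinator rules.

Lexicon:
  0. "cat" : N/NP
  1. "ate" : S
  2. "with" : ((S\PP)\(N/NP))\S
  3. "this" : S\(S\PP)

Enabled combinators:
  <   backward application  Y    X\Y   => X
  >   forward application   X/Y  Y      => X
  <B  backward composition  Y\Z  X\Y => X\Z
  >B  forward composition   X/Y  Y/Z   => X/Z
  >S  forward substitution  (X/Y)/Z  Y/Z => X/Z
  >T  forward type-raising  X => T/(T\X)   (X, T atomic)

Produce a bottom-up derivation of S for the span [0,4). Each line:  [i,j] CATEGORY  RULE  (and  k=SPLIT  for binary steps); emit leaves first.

[0,4] S   <
  [0,3] S\PP   <
    [0,1] "cat" : N/NP
    [1,3] (S\PP)\(N/NP)   <
      [1,2] "ate" : S
      [2,3] "with" : ((S\PP)\(N/NP))\S
  [3,4] "this" : S\(S\PP)

[0,1] N/NP  lex  "cat"
[1,2] S  lex  "ate"
[2,3] ((S\PP)\(N/NP))\S  lex  "with"
[1,3] (S\PP)\(N/NP)  <  k=2
[0,3] S\PP  <  k=1
[3,4] S\(S\PP)  lex  "this"
[0,4] S  <  k=3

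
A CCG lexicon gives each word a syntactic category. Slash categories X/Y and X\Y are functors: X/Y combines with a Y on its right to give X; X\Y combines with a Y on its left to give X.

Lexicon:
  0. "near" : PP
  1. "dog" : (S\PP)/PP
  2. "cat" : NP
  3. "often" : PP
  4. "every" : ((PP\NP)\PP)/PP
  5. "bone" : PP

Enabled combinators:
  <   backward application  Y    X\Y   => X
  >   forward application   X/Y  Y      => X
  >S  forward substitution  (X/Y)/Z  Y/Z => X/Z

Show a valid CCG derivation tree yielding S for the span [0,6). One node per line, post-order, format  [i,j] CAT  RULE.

[0,6] S   <
  [0,1] "near" : PP
  [1,6] S\PP   >
    [1,2] "dog" : (S\PP)/PP
    [2,6] PP   <
      [2,3] "cat" : NP
      [3,6] PP\NP   <
        [3,4] "often" : PP
        [4,6] (PP\NP)\PP   >
          [4,5] "every" : ((PP\NP)\PP)/PP
          [5,6] "bone" : PP

[0,1] PP  lex  "near"
[1,2] (S\PP)/PP  lex  "dog"
[2,3] NP  lex  "cat"
[3,4] PP  lex  "often"
[4,5] ((PP\NP)\PP)/PP  lex  "every"
[5,6] PP  lex  "bone"
[4,6] (PP\NP)\PP  >  k=5
[3,6] PP\NP  <  k=4
[2,6] PP  <  k=3
[1,6] S\PP  >  k=2
[0,6] S  <  k=1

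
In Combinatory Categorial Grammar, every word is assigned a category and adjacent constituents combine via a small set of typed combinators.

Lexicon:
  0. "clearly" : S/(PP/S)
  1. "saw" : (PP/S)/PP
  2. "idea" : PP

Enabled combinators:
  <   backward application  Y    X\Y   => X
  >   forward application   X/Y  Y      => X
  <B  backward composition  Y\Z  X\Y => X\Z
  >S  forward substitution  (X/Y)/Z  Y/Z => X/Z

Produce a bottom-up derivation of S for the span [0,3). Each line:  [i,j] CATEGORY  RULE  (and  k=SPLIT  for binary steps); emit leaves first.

[0,1] S/(PP/S)  lex  "clearly"
[1,2] (PP/S)/PP  lex  "saw"
[2,3] PP  lex  "idea"
[1,3] PP/S  >  k=2
[0,3] S  >  k=1

[0,3] S   >
  [0,1] "clearly" : S/(PP/S)
  [1,3] PP/S   >
    [1,2] "saw" : (PP/S)/PP
    [2,3] "idea" : PP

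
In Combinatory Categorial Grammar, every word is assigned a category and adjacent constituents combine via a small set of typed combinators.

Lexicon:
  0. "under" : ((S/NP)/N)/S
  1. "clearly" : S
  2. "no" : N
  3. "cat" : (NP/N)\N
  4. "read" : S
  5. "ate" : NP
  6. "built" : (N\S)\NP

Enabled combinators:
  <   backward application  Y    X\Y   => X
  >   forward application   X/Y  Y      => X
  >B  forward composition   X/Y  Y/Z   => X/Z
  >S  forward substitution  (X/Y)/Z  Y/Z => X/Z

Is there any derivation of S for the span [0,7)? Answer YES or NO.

YES

[0,7] S   >
  [0,4] S/N   >S
    [0,2] (S/NP)/N   >
      [0,1] "under" : ((S/NP)/N)/S
      [1,2] "clearly" : S
    [2,4] NP/N   <
      [2,3] "no" : N
      [3,4] "cat" : (NP/N)\N
  [4,7] N   <
    [4,5] "read" : S
    [5,7] N\S   <
      [5,6] "ate" : NP
      [6,7] "built" : (N\S)\NP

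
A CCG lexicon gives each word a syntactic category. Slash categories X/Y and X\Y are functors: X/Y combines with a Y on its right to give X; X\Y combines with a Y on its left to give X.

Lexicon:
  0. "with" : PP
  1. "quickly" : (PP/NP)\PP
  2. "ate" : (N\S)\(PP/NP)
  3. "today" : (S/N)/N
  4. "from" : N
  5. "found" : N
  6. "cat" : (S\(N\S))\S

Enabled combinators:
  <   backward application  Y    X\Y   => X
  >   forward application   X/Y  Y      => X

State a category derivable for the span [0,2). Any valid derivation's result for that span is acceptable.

PP/NP

[0,7] S   <
  [0,3] N\S   <
    [0,2] PP/NP   <
      [0,1] "with" : PP
      [1,2] "quickly" : (PP/NP)\PP
    [2,3] "ate" : (N\S)\(PP/NP)
  [3,7] S\(N\S)   <
    [3,6] S   >
      [3,5] S/N   >
        [3,4] "today" : (S/N)/N
        [4,5] "from" : N
      [5,6] "found" : N
    [6,7] "cat" : (S\(N\S))\S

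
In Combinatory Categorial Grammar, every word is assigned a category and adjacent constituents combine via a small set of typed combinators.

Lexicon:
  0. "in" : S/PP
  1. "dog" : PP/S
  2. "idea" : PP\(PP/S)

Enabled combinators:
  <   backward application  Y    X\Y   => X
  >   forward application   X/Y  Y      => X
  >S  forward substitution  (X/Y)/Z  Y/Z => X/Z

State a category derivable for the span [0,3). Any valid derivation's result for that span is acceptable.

[0,3] S   >
  [0,1] "in" : S/PP
  [1,3] PP   <
    [1,2] "dog" : PP/S
    [2,3] "idea" : PP\(PP/S)

S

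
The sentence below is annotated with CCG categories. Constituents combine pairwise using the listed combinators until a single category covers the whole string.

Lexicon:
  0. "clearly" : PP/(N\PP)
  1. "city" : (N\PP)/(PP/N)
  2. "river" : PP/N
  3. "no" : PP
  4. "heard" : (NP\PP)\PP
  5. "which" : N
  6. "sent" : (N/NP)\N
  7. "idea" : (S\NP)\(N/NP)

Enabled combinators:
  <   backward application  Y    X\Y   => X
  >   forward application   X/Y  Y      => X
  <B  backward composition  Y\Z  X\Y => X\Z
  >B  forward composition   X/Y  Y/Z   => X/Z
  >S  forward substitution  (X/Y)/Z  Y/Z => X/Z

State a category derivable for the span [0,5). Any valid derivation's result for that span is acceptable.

NP

[0,8] S   <
  [0,5] NP   <
    [0,3] PP   >
      [0,1] "clearly" : PP/(N\PP)
      [1,3] N\PP   >
        [1,2] "city" : (N\PP)/(PP/N)
        [2,3] "river" : PP/N
    [3,5] NP\PP   <
      [3,4] "no" : PP
      [4,5] "heard" : (NP\PP)\PP
  [5,8] S\NP   <
    [5,7] N/NP   <
      [5,6] "which" : N
      [6,7] "sent" : (N/NP)\N
    [7,8] "idea" : (S\NP)\(N/NP)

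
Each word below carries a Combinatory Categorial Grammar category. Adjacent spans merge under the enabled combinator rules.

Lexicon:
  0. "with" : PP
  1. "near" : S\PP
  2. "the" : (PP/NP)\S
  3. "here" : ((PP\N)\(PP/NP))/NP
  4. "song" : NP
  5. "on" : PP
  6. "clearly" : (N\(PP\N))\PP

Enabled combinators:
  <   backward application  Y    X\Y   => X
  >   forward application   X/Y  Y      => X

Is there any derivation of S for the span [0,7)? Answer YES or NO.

NO

PP S\PP (PP/NP)\S ((PP\N)\(PP/NP))/NP NP PP (N\(PP\N))\PP
CKY chart[0,7] = {N}; S ∉ chart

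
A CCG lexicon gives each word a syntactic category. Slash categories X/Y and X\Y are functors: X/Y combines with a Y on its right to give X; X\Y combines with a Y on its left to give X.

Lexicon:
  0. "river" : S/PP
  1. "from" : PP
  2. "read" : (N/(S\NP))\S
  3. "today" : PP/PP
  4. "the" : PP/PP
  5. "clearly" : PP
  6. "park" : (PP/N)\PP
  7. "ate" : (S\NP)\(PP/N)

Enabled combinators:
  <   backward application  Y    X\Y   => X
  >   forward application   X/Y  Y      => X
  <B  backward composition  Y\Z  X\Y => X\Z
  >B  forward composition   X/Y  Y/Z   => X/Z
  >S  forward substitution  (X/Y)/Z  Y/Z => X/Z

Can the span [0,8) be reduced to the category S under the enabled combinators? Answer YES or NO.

NO

S/PP PP (N/(S\NP))\S PP/PP PP/PP PP (PP/N)\PP (S\NP)\(PP/N)
CKY chart[0,8] = {N}; S ∉ chart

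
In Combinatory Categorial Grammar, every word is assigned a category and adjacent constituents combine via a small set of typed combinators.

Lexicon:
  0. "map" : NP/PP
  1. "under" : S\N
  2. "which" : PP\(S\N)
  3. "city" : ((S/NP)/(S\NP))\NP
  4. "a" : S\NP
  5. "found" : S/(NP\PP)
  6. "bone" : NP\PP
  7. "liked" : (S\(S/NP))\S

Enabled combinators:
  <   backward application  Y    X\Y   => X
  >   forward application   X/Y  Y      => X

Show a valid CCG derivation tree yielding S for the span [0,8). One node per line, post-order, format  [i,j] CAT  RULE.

[0,8] S   <
  [0,5] S/NP   >
    [0,4] (S/NP)/(S\NP)   <
      [0,3] NP   >
        [0,1] "map" : NP/PP
        [1,3] PP   <
          [1,2] "under" : S\N
          [2,3] "which" : PP\(S\N)
      [3,4] "city" : ((S/NP)/(S\NP))\NP
    [4,5] "a" : S\NP
  [5,8] S\(S/NP)   <
    [5,7] S   >
      [5,6] "found" : S/(NP\PP)
      [6,7] "bone" : NP\PP
    [7,8] "liked" : (S\(S/NP))\S

[0,1] NP/PP  lex  "map"
[1,2] S\N  lex  "under"
[2,3] PP\(S\N)  lex  "which"
[1,3] PP  <  k=2
[0,3] NP  >  k=1
[3,4] ((S/NP)/(S\NP))\NP  lex  "city"
[0,4] (S/NP)/(S\NP)  <  k=3
[4,5] S\NP  lex  "a"
[0,5] S/NP  >  k=4
[5,6] S/(NP\PP)  lex  "found"
[6,7] NP\PP  lex  "bone"
[5,7] S  >  k=6
[7,8] (S\(S/NP))\S  lex  "liked"
[5,8] S\(S/NP)  <  k=7
[0,8] S  <  k=5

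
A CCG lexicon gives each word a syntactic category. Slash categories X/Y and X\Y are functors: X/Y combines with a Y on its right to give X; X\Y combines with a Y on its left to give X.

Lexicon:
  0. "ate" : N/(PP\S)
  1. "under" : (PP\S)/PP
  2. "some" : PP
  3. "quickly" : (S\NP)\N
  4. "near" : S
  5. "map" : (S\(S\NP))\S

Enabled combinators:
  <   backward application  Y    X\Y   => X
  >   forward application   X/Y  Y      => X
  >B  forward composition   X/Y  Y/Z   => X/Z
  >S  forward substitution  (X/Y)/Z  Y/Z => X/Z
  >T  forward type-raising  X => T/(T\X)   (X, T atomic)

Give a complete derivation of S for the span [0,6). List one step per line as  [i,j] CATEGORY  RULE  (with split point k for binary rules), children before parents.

[0,1] N/(PP\S)  lex  "ate"
[1,2] (PP\S)/PP  lex  "under"
[2,3] PP  lex  "some"
[1,3] PP\S  >  k=2
[0,3] N  >  k=1
[3,4] (S\NP)\N  lex  "quickly"
[0,4] S\NP  <  k=3
[4,5] S  lex  "near"
[5,6] (S\(S\NP))\S  lex  "map"
[4,6] S\(S\NP)  <  k=5
[0,6] S  <  k=4

[0,6] S   <
  [0,4] S\NP   <
    [0,3] N   >
      [0,1] "ate" : N/(PP\S)
      [1,3] PP\S   >
        [1,2] "under" : (PP\S)/PP
        [2,3] "some" : PP
    [3,4] "quickly" : (S\NP)\N
  [4,6] S\(S\NP)   <
    [4,5] "near" : S
    [5,6] "map" : (S\(S\NP))\S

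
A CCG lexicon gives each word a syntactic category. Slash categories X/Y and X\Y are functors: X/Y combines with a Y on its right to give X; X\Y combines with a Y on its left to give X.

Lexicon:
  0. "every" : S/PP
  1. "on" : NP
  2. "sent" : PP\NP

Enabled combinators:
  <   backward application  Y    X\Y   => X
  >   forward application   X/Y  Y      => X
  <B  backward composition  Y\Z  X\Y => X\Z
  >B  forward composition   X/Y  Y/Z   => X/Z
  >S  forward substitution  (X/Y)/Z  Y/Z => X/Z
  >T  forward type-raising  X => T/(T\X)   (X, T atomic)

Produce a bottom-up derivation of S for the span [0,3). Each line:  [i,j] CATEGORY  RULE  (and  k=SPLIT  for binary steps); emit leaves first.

[0,3] S   >
  [0,1] "every" : S/PP
  [1,3] PP   <
    [1,2] "on" : NP
    [2,3] "sent" : PP\NP

[0,1] S/PP  lex  "every"
[1,2] NP  lex  "on"
[2,3] PP\NP  lex  "sent"
[1,3] PP  <  k=2
[0,3] S  >  k=1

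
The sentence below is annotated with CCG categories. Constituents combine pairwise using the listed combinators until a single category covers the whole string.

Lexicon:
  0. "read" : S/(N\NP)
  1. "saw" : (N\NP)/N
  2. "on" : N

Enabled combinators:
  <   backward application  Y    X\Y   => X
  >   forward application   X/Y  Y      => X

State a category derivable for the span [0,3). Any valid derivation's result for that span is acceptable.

[0,3] S   >
  [0,1] "read" : S/(N\NP)
  [1,3] N\NP   >
    [1,2] "saw" : (N\NP)/N
    [2,3] "on" : N

S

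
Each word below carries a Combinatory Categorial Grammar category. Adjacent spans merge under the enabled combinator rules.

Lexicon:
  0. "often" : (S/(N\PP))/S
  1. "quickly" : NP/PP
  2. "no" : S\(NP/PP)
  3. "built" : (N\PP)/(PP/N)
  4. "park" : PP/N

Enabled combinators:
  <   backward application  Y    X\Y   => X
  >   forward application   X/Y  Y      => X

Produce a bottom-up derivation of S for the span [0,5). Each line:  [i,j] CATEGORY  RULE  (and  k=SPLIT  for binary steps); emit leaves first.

[0,1] (S/(N\PP))/S  lex  "often"
[1,2] NP/PP  lex  "quickly"
[2,3] S\(NP/PP)  lex  "no"
[1,3] S  <  k=2
[0,3] S/(N\PP)  >  k=1
[3,4] (N\PP)/(PP/N)  lex  "built"
[4,5] PP/N  lex  "park"
[3,5] N\PP  >  k=4
[0,5] S  >  k=3

[0,5] S   >
  [0,3] S/(N\PP)   >
    [0,1] "often" : (S/(N\PP))/S
    [1,3] S   <
      [1,2] "quickly" : NP/PP
      [2,3] "no" : S\(NP/PP)
  [3,5] N\PP   >
    [3,4] "built" : (N\PP)/(PP/N)
    [4,5] "park" : PP/N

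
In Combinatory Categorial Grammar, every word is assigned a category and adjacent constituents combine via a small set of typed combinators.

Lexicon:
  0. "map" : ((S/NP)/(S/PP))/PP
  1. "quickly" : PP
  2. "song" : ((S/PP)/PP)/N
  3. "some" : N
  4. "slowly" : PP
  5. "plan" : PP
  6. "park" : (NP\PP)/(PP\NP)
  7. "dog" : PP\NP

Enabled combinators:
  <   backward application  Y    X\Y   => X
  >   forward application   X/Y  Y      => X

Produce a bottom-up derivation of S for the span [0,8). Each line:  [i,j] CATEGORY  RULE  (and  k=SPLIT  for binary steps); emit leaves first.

[0,1] ((S/NP)/(S/PP))/PP  lex  "map"
[1,2] PP  lex  "quickly"
[0,2] (S/NP)/(S/PP)  >  k=1
[2,3] ((S/PP)/PP)/N  lex  "song"
[3,4] N  lex  "some"
[2,4] (S/PP)/PP  >  k=3
[4,5] PP  lex  "slowly"
[2,5] S/PP  >  k=4
[0,5] S/NP  >  k=2
[5,6] PP  lex  "plan"
[6,7] (NP\PP)/(PP\NP)  lex  "park"
[7,8] PP\NP  lex  "dog"
[6,8] NP\PP  >  k=7
[5,8] NP  <  k=6
[0,8] S  >  k=5

[0,8] S   >
  [0,5] S/NP   >
    [0,2] (S/NP)/(S/PP)   >
      [0,1] "map" : ((S/NP)/(S/PP))/PP
      [1,2] "quickly" : PP
    [2,5] S/PP   >
      [2,4] (S/PP)/PP   >
        [2,3] "song" : ((S/PP)/PP)/N
        [3,4] "some" : N
      [4,5] "slowly" : PP
  [5,8] NP   <
    [5,6] "plan" : PP
    [6,8] NP\PP   >
      [6,7] "park" : (NP\PP)/(PP\NP)
      [7,8] "dog" : PP\NP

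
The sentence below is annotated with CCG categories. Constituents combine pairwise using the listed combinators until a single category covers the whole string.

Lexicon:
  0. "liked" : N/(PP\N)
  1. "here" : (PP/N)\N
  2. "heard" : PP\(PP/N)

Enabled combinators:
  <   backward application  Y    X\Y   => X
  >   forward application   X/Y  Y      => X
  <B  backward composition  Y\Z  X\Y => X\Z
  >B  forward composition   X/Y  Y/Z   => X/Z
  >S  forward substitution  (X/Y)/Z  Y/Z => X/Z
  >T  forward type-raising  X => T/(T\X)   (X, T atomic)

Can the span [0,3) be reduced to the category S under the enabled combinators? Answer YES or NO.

N/(PP\N) (PP/N)\N PP\(PP/N)
CKY chart[0,3] = {N, N/(N\N), NP/(NP\N), PP/(PP\N), S/(S\N)}; S ∉ chart

NO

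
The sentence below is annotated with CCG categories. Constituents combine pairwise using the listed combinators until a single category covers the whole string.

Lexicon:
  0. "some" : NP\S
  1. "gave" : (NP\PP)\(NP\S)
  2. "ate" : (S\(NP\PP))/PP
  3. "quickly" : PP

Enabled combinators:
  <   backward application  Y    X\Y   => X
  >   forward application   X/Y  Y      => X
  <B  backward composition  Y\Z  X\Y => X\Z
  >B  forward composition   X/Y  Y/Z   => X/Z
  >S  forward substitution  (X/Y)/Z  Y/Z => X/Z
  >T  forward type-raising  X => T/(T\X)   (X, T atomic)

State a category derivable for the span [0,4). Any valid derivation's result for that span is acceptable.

S

[0,4] S   <
  [0,2] NP\PP   <
    [0,1] "some" : NP\S
    [1,2] "gave" : (NP\PP)\(NP\S)
  [2,4] S\(NP\PP)   >
    [2,3] "ate" : (S\(NP\PP))/PP
    [3,4] "quickly" : PP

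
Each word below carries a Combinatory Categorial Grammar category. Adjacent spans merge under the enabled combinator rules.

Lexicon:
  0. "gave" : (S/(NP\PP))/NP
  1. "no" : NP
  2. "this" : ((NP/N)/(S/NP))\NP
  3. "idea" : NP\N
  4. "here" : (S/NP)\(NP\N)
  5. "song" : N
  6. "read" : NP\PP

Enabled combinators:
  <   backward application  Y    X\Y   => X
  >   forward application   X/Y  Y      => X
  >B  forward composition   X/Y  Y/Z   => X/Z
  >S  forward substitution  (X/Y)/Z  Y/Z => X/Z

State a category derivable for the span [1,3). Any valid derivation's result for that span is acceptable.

[0,7] S   >
  [0,6] S/(NP\PP)   >
    [0,1] "gave" : (S/(NP\PP))/NP
    [1,6] NP   >
      [1,5] NP/N   >
        [1,3] (NP/N)/(S/NP)   <
          [1,2] "no" : NP
          [2,3] "this" : ((NP/N)/(S/NP))\NP
        [3,5] S/NP   <
          [3,4] "idea" : NP\N
          [4,5] "here" : (S/NP)\(NP\N)
      [5,6] "song" : N
  [6,7] "read" : NP\PP

(NP/N)/(S/NP)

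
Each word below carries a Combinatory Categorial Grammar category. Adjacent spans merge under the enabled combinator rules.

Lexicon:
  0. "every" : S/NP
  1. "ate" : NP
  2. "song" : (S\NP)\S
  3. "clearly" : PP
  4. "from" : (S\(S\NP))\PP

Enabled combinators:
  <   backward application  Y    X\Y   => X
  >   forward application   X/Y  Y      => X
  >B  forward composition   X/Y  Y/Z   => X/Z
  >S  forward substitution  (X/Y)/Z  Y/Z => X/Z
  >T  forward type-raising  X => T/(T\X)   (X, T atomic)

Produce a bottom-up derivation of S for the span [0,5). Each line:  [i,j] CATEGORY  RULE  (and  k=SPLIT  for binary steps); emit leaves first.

[0,5] S   <
  [0,3] S\NP   <
    [0,2] S   >
      [0,1] "every" : S/NP
      [1,2] "ate" : NP
    [2,3] "song" : (S\NP)\S
  [3,5] S\(S\NP)   <
    [3,4] "clearly" : PP
    [4,5] "from" : (S\(S\NP))\PP

[0,1] S/NP  lex  "every"
[1,2] NP  lex  "ate"
[0,2] S  >  k=1
[2,3] (S\NP)\S  lex  "song"
[0,3] S\NP  <  k=2
[3,4] PP  lex  "clearly"
[4,5] (S\(S\NP))\PP  lex  "from"
[3,5] S\(S\NP)  <  k=4
[0,5] S  <  k=3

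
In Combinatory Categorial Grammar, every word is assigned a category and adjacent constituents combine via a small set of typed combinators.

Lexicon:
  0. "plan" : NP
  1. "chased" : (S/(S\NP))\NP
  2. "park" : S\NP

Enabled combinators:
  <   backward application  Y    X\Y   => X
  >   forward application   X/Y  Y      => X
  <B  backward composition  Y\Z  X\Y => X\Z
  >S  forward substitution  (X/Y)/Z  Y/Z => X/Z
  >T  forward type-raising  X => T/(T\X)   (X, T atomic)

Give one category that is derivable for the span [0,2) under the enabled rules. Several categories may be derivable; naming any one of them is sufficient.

S/(S\NP)

[0,3] S   >
  [0,2] S/(S\NP)   <
    [0,1] "plan" : NP
    [1,2] "chased" : (S/(S\NP))\NP
  [2,3] "park" : S\NP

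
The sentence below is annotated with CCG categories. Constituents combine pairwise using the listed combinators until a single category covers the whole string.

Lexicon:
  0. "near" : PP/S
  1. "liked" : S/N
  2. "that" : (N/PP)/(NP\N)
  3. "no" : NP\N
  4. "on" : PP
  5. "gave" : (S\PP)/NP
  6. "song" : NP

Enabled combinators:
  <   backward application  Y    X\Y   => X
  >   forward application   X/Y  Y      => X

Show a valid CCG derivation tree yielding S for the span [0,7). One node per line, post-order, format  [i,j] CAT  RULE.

[0,7] S   <
  [0,5] PP   >
    [0,1] "near" : PP/S
    [1,5] S   >
      [1,2] "liked" : S/N
      [2,5] N   >
        [2,4] N/PP   >
          [2,3] "that" : (N/PP)/(NP\N)
          [3,4] "no" : NP\N
        [4,5] "on" : PP
  [5,7] S\PP   >
    [5,6] "gave" : (S\PP)/NP
    [6,7] "song" : NP

[0,1] PP/S  lex  "near"
[1,2] S/N  lex  "liked"
[2,3] (N/PP)/(NP\N)  lex  "that"
[3,4] NP\N  lex  "no"
[2,4] N/PP  >  k=3
[4,5] PP  lex  "on"
[2,5] N  >  k=4
[1,5] S  >  k=2
[0,5] PP  >  k=1
[5,6] (S\PP)/NP  lex  "gave"
[6,7] NP  lex  "song"
[5,7] S\PP  >  k=6
[0,7] S  <  k=5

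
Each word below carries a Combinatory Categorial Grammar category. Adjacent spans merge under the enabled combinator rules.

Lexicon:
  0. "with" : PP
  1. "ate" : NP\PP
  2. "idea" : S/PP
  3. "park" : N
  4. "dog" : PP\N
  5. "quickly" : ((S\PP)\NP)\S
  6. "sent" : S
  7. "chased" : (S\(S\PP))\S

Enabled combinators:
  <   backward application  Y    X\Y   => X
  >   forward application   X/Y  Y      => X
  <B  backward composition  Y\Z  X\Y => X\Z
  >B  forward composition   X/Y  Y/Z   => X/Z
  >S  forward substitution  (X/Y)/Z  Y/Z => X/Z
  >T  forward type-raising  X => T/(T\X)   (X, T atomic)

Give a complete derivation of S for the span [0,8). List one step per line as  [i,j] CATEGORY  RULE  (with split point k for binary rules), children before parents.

[0,1] PP  lex  "with"
[0,1] NP/(NP\PP)  >T
[1,2] NP\PP  lex  "ate"
[0,2] NP  >  k=1
[2,3] S/PP  lex  "idea"
[3,4] N  lex  "park"
[4,5] PP\N  lex  "dog"
[3,5] PP  <  k=4
[2,5] S  >  k=3
[5,6] ((S\PP)\NP)\S  lex  "quickly"
[2,6] (S\PP)\NP  <  k=5
[0,6] S\PP  <  k=2
[6,7] S  lex  "sent"
[7,8] (S\(S\PP))\S  lex  "chased"
[6,8] S\(S\PP)  <  k=7
[0,8] S  <  k=6

[0,8] S   <
  [0,6] S\PP   <
    [0,2] NP   >
      [0,1] NP/(NP\PP)   >T
        [0,1] "with" : PP
      [1,2] "ate" : NP\PP
    [2,6] (S\PP)\NP   <
      [2,5] S   >
        [2,3] "idea" : S/PP
        [3,5] PP   <
          [3,4] "park" : N
          [4,5] "dog" : PP\N
      [5,6] "quickly" : ((S\PP)\NP)\S
  [6,8] S\(S\PP)   <
    [6,7] "sent" : S
    [7,8] "chased" : (S\(S\PP))\S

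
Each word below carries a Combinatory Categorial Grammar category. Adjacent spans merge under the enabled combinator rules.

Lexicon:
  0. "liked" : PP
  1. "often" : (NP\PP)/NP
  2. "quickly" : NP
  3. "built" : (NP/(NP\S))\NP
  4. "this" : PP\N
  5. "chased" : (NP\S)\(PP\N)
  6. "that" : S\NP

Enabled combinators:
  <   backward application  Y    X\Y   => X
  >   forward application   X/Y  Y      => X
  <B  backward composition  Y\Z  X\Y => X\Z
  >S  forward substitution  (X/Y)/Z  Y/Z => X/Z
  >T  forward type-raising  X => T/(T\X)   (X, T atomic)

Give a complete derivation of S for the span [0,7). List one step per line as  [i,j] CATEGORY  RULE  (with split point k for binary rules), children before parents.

[0,7] S   <
  [0,6] NP   >
    [0,4] NP/(NP\S)   <
      [0,3] NP   <
        [0,1] "liked" : PP
        [1,3] NP\PP   >
          [1,2] "often" : (NP\PP)/NP
          [2,3] "quickly" : NP
      [3,4] "built" : (NP/(NP\S))\NP
    [4,6] NP\S   <
      [4,5] "this" : PP\N
      [5,6] "chased" : (NP\S)\(PP\N)
  [6,7] "that" : S\NP

[0,1] PP  lex  "liked"
[1,2] (NP\PP)/NP  lex  "often"
[2,3] NP  lex  "quickly"
[1,3] NP\PP  >  k=2
[0,3] NP  <  k=1
[3,4] (NP/(NP\S))\NP  lex  "built"
[0,4] NP/(NP\S)  <  k=3
[4,5] PP\N  lex  "this"
[5,6] (NP\S)\(PP\N)  lex  "chased"
[4,6] NP\S  <  k=5
[0,6] NP  >  k=4
[6,7] S\NP  lex  "that"
[0,7] S  <  k=6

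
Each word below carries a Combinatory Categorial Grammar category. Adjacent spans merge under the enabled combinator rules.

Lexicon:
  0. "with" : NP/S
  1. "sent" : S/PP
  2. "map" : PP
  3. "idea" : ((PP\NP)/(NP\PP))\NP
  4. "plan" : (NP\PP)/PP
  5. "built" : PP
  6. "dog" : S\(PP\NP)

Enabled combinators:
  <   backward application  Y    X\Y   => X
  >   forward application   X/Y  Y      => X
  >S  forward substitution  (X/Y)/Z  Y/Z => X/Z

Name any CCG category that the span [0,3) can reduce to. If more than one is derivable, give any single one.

NP

[0,7] S   <
  [0,6] PP\NP   >
    [0,4] (PP\NP)/(NP\PP)   <
      [0,3] NP   >
        [0,1] "with" : NP/S
        [1,3] S   >
          [1,2] "sent" : S/PP
          [2,3] "map" : PP
      [3,4] "idea" : ((PP\NP)/(NP\PP))\NP
    [4,6] NP\PP   >
      [4,5] "plan" : (NP\PP)/PP
      [5,6] "built" : PP
  [6,7] "dog" : S\(PP\NP)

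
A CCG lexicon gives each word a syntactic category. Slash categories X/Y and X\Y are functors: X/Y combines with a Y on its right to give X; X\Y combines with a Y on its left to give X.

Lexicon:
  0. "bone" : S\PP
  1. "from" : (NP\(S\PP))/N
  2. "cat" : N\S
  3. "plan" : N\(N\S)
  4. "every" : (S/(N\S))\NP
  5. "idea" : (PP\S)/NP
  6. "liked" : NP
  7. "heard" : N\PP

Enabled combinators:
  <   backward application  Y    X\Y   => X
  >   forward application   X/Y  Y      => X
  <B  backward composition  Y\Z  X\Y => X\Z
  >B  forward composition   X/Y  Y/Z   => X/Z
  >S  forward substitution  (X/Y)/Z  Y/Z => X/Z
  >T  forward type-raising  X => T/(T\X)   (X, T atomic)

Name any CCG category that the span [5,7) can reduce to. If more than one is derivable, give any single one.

PP\S

[0,8] S   >
  [0,5] S/(N\S)   <
    [0,4] NP   <
      [0,1] "bone" : S\PP
      [1,4] NP\(S\PP)   >
        [1,2] "from" : (NP\(S\PP))/N
        [2,4] N   <
          [2,3] "cat" : N\S
          [3,4] "plan" : N\(N\S)
    [4,5] "every" : (S/(N\S))\NP
  [5,8] N\S   <B
    [5,7] PP\S   >
      [5,6] "idea" : (PP\S)/NP
      [6,7] "liked" : NP
    [7,8] "heard" : N\PP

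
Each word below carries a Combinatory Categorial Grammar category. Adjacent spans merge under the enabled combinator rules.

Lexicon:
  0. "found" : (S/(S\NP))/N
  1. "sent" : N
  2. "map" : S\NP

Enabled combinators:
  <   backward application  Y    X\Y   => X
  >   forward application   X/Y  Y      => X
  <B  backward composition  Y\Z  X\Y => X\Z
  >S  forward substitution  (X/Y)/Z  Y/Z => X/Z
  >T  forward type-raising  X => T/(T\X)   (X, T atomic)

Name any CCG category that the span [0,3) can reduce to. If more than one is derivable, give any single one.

[0,3] S   >
  [0,2] S/(S\NP)   >
    [0,1] "found" : (S/(S\NP))/N
    [1,2] "sent" : N
  [2,3] "map" : S\NP

S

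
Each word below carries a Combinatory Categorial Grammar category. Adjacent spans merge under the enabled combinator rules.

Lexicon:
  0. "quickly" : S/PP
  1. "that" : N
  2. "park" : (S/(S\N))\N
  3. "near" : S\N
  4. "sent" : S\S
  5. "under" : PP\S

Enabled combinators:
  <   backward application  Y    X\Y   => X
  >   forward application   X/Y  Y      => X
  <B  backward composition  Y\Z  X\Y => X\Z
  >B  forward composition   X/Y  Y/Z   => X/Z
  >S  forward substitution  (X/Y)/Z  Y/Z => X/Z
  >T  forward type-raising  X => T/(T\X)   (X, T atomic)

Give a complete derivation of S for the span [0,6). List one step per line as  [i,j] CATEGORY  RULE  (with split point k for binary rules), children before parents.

[0,6] S   >
  [0,1] "quickly" : S/PP
  [1,6] PP   <
    [1,4] S   >
      [1,3] S/(S\N)   <
        [1,2] "that" : N
        [2,3] "park" : (S/(S\N))\N
      [3,4] "near" : S\N
    [4,6] PP\S   <B
      [4,5] "sent" : S\S
      [5,6] "under" : PP\S

[0,1] S/PP  lex  "quickly"
[1,2] N  lex  "that"
[2,3] (S/(S\N))\N  lex  "park"
[1,3] S/(S\N)  <  k=2
[3,4] S\N  lex  "near"
[1,4] S  >  k=3
[4,5] S\S  lex  "sent"
[5,6] PP\S  lex  "under"
[4,6] PP\S  <B  k=5
[1,6] PP  <  k=4
[0,6] S  >  k=1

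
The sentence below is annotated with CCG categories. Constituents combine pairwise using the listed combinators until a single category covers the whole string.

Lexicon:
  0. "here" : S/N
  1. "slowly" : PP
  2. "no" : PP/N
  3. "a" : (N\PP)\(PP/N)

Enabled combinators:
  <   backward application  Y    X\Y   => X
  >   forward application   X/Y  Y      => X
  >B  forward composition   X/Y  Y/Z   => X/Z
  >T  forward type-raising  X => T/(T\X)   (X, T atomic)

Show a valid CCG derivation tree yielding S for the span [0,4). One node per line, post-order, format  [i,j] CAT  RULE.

[0,1] S/N  lex  "here"
[1,2] PP  lex  "slowly"
[1,2] N/(N\PP)  >T
[2,3] PP/N  lex  "no"
[3,4] (N\PP)\(PP/N)  lex  "a"
[2,4] N\PP  <  k=3
[1,4] N  >  k=2
[0,4] S  >  k=1

[0,4] S   >
  [0,1] "here" : S/N
  [1,4] N   >
    [1,2] N/(N\PP)   >T
      [1,2] "slowly" : PP
    [2,4] N\PP   <
      [2,3] "no" : PP/N
      [3,4] "a" : (N\PP)\(PP/N)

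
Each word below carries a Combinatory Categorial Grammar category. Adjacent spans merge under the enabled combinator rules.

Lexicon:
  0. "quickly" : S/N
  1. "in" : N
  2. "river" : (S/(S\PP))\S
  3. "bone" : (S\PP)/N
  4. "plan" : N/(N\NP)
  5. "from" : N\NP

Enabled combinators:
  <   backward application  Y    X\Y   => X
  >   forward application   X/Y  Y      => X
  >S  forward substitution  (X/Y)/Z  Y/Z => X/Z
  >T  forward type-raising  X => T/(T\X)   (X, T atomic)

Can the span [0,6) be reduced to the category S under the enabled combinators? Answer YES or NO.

[0,6] S   >
  [0,3] S/(S\PP)   <
    [0,2] S   >
      [0,1] "quickly" : S/N
      [1,2] "in" : N
    [2,3] "river" : (S/(S\PP))\S
  [3,6] S\PP   >
    [3,4] "bone" : (S\PP)/N
    [4,6] N   >
      [4,5] "plan" : N/(N\NP)
      [5,6] "from" : N\NP

YES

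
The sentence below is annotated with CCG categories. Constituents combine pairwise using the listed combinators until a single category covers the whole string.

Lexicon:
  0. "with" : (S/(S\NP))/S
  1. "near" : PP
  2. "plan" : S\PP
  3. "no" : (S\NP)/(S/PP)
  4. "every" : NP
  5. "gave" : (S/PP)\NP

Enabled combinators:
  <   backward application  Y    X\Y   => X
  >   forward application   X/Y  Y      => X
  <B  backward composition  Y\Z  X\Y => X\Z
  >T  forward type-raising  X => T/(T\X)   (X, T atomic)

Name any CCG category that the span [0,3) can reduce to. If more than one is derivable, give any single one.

[0,6] S   >
  [0,3] S/(S\NP)   >
    [0,1] "with" : (S/(S\NP))/S
    [1,3] S   <
      [1,2] "near" : PP
      [2,3] "plan" : S\PP
  [3,6] S\NP   >
    [3,4] "no" : (S\NP)/(S/PP)
    [4,6] S/PP   <
      [4,5] "every" : NP
      [5,6] "gave" : (S/PP)\NP

S/(S\NP)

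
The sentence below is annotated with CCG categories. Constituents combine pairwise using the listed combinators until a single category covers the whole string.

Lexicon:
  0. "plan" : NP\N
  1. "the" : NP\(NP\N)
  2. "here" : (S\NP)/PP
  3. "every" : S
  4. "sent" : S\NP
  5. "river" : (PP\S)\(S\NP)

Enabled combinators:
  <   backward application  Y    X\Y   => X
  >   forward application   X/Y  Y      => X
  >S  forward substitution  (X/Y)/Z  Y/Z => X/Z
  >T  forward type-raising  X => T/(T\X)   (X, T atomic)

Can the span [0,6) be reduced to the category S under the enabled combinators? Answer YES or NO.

YES

[0,6] S   <
  [0,2] NP   <
    [0,1] "plan" : NP\N
    [1,2] "the" : NP\(NP\N)
  [2,6] S\NP   >
    [2,3] "here" : (S\NP)/PP
    [3,6] PP   >
      [3,4] PP/(PP\S)   >T
        [3,4] "every" : S
      [4,6] PP\S   <
        [4,5] "sent" : S\NP
        [5,6] "river" : (PP\S)\(S\NP)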